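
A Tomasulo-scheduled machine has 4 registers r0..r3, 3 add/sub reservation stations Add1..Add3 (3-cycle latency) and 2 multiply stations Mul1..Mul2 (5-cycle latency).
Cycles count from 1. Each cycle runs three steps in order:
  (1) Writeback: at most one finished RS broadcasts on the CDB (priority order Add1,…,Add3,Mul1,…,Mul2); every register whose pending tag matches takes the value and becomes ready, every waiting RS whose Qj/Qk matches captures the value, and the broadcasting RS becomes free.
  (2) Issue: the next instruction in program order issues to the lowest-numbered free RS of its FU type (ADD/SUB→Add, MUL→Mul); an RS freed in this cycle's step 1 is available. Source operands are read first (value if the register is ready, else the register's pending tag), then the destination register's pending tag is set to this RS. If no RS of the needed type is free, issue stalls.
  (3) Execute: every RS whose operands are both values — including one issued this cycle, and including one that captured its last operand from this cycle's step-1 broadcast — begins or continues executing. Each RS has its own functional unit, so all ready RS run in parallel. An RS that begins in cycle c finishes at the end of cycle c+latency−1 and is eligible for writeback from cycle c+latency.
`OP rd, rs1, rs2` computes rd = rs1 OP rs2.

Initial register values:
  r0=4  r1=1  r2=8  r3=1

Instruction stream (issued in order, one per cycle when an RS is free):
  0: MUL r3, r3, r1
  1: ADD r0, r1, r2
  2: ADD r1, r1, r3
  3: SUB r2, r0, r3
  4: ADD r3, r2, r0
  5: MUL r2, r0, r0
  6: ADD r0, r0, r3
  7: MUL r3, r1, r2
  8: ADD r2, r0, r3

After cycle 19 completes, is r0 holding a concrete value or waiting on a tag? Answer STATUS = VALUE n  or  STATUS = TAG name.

STATUS = VALUE 26

cycle 1: issue MUL r3<-Mul1 // r0:4,r1:1,r2:8,r3:Mul1
cycle 2: issue ADD r0<-Add1 // r0:Add1,r1:1,r2:8,r3:Mul1
cycle 3: issue ADD r1<-Add2 // r0:Add1,r1:Add2,r2:8,r3:Mul1
cycle 4: issue SUB r2<-Add3 // r0:Add1,r1:Add2,r2:Add3,r3:Mul1
cycle 5: CDB Add1=9; issue ADD r3<-Add1 // r0:9,r1:Add2,r2:Add3,r3:Add1
cycle 6: CDB Mul1=1; issue MUL r2<-Mul1 // r0:9,r1:Add2,r2:Mul1,r3:Add1
cycle 7: stall // r0:9,r1:Add2,r2:Mul1,r3:Add1
cycle 8: stall // r0:9,r1:Add2,r2:Mul1,r3:Add1
cycle 9: CDB Add2=2; issue ADD r0<-Add2 // r0:Add2,r1:2,r2:Mul1,r3:Add1
cycle 10: CDB Add3=8; issue MUL r3<-Mul2 // r0:Add2,r1:2,r2:Mul1,r3:Mul2
cycle 11: CDB Mul1=81; issue ADD r2<-Add3 // r0:Add2,r1:2,r2:Add3,r3:Mul2
cycle 12: - // r0:Add2,r1:2,r2:Add3,r3:Mul2
cycle 13: CDB Add1=17 // r0:Add2,r1:2,r2:Add3,r3:Mul2
cycle 14: - // r0:Add2,r1:2,r2:Add3,r3:Mul2
cycle 15: - // r0:Add2,r1:2,r2:Add3,r3:Mul2
cycle 16: CDB Add2=26 // r0:26,r1:2,r2:Add3,r3:Mul2
cycle 17: CDB Mul2=162 // r0:26,r1:2,r2:Add3,r3:162
cycle 18: - // r0:26,r1:2,r2:Add3,r3:162
cycle 19: - // r0:26,r1:2,r2:Add3,r3:162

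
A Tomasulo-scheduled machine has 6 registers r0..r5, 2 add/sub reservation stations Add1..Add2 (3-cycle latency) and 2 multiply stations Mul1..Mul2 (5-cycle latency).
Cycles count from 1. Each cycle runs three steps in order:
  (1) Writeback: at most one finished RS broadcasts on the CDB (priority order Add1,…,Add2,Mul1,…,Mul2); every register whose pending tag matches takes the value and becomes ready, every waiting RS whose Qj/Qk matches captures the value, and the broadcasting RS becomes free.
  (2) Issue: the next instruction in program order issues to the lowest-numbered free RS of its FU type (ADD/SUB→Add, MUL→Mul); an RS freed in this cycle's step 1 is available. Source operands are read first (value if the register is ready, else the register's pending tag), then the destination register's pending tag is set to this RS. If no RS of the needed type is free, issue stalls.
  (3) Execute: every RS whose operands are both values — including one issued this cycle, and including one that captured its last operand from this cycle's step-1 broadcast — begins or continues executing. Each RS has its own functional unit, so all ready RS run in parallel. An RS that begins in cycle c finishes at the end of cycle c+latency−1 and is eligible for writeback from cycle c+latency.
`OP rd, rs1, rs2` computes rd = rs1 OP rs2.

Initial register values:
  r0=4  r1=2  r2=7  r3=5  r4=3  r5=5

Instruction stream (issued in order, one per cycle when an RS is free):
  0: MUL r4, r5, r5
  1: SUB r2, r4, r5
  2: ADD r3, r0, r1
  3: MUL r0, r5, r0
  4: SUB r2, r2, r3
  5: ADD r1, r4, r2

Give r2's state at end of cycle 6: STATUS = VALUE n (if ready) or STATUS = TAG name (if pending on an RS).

cycle 1: issue MUL r4<-Mul1 // r0:4,r1:2,r2:7,r3:5,r4:Mul1,r5:5
cycle 2: issue SUB r2<-Add1 // r0:4,r1:2,r2:Add1,r3:5,r4:Mul1,r5:5
cycle 3: issue ADD r3<-Add2 // r0:4,r1:2,r2:Add1,r3:Add2,r4:Mul1,r5:5
cycle 4: issue MUL r0<-Mul2 // r0:Mul2,r1:2,r2:Add1,r3:Add2,r4:Mul1,r5:5
cycle 5: stall // r0:Mul2,r1:2,r2:Add1,r3:Add2,r4:Mul1,r5:5
cycle 6: CDB Add2=6; issue SUB r2<-Add2 // r0:Mul2,r1:2,r2:Add2,r3:6,r4:Mul1,r5:5

STATUS = TAG Add2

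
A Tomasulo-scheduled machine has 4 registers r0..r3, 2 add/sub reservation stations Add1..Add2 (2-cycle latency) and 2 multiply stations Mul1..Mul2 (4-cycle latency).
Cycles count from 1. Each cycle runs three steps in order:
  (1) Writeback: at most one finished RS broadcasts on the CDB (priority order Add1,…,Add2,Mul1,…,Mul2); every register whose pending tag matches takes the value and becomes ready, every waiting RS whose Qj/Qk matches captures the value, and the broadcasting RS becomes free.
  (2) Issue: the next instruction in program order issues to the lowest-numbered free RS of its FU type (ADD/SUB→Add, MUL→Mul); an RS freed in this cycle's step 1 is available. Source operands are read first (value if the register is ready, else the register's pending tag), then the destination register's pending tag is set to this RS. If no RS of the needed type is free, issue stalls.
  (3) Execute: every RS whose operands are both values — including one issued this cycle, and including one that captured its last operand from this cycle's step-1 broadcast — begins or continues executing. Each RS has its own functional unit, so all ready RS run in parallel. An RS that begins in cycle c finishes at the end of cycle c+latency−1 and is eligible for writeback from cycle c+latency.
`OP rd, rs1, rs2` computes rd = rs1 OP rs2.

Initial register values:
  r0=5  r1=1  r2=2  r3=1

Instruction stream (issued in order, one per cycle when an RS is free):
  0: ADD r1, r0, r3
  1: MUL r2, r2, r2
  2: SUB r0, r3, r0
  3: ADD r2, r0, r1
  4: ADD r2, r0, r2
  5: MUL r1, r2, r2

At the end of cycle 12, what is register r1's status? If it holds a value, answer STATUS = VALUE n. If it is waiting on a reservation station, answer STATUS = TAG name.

cycle 1: issue ADD r1<-Add1 // r0:5,r1:Add1,r2:2,r3:1
cycle 2: issue MUL r2<-Mul1 // r0:5,r1:Add1,r2:Mul1,r3:1
cycle 3: CDB Add1=6; issue SUB r0<-Add1 // r0:Add1,r1:6,r2:Mul1,r3:1
cycle 4: issue ADD r2<-Add2 // r0:Add1,r1:6,r2:Add2,r3:1
cycle 5: CDB Add1=-4; issue ADD r2<-Add1 // r0:-4,r1:6,r2:Add1,r3:1
cycle 6: CDB Mul1=4; issue MUL r1<-Mul1 // r0:-4,r1:Mul1,r2:Add1,r3:1
cycle 7: CDB Add2=2 // r0:-4,r1:Mul1,r2:Add1,r3:1
cycle 8: - // r0:-4,r1:Mul1,r2:Add1,r3:1
cycle 9: CDB Add1=-2 // r0:-4,r1:Mul1,r2:-2,r3:1
cycle 10: - // r0:-4,r1:Mul1,r2:-2,r3:1
cycle 11: - // r0:-4,r1:Mul1,r2:-2,r3:1
cycle 12: - // r0:-4,r1:Mul1,r2:-2,r3:1

STATUS = TAG Mul1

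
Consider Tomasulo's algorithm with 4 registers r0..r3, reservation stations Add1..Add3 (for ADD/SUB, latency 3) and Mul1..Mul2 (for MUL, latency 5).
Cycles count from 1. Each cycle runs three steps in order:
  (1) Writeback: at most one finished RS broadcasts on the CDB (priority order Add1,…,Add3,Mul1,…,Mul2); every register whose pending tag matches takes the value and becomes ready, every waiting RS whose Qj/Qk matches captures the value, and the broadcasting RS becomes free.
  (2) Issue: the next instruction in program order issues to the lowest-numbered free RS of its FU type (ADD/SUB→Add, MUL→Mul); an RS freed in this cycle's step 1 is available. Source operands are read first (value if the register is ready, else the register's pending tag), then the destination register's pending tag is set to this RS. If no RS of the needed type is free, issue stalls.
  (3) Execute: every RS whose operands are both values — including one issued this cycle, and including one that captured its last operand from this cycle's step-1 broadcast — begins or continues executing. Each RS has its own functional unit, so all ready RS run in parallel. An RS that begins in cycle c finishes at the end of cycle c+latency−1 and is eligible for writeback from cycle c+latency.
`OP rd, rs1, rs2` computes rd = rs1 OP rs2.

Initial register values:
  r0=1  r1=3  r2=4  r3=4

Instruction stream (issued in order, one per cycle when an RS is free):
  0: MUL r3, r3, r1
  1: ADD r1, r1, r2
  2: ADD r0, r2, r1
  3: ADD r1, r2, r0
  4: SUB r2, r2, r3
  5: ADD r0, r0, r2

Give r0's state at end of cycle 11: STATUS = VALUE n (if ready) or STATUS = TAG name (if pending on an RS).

STATUS = TAG Add2

cycle 1: issue MUL r3<-Mul1 // r0:1,r1:3,r2:4,r3:Mul1
cycle 2: issue ADD r1<-Add1 // r0:1,r1:Add1,r2:4,r3:Mul1
cycle 3: issue ADD r0<-Add2 // r0:Add2,r1:Add1,r2:4,r3:Mul1
cycle 4: issue ADD r1<-Add3 // r0:Add2,r1:Add3,r2:4,r3:Mul1
cycle 5: CDB Add1=7; issue SUB r2<-Add1 // r0:Add2,r1:Add3,r2:Add1,r3:Mul1
cycle 6: CDB Mul1=12; stall // r0:Add2,r1:Add3,r2:Add1,r3:12
cycle 7: stall // r0:Add2,r1:Add3,r2:Add1,r3:12
cycle 8: CDB Add2=11; issue ADD r0<-Add2 // r0:Add2,r1:Add3,r2:Add1,r3:12
cycle 9: CDB Add1=-8 // r0:Add2,r1:Add3,r2:-8,r3:12
cycle 10: - // r0:Add2,r1:Add3,r2:-8,r3:12
cycle 11: CDB Add3=15 // r0:Add2,r1:15,r2:-8,r3:12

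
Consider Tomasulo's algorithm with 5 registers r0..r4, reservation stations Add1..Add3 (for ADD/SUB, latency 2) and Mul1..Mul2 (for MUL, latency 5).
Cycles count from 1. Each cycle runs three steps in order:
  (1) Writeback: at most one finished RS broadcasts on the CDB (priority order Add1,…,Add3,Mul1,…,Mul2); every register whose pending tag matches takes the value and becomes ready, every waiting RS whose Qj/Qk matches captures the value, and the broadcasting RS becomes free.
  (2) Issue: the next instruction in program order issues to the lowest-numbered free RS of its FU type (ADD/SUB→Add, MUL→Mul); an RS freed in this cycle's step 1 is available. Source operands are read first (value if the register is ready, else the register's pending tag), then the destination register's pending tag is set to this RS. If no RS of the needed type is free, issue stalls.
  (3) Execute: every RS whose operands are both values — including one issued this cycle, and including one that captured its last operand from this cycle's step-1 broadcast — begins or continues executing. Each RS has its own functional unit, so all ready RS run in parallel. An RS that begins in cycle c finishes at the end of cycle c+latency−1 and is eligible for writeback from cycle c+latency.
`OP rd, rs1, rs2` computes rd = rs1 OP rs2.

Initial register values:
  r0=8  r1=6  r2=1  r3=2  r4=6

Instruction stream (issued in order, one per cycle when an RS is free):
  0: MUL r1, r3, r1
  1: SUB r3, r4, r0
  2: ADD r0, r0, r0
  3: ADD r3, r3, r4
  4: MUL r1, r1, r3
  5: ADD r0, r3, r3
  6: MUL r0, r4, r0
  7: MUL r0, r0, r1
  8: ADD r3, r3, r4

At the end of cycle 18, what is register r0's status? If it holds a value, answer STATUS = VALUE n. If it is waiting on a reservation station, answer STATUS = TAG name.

STATUS = VALUE 2304

cycle 1: issue MUL r1<-Mul1 // r0:8,r1:Mul1,r2:1,r3:2,r4:6
cycle 2: issue SUB r3<-Add1 // r0:8,r1:Mul1,r2:1,r3:Add1,r4:6
cycle 3: issue ADD r0<-Add2 // r0:Add2,r1:Mul1,r2:1,r3:Add1,r4:6
cycle 4: CDB Add1=-2; issue ADD r3<-Add1 // r0:Add2,r1:Mul1,r2:1,r3:Add1,r4:6
cycle 5: CDB Add2=16; issue MUL r1<-Mul2 // r0:16,r1:Mul2,r2:1,r3:Add1,r4:6
cycle 6: CDB Add1=4; issue ADD r0<-Add1 // r0:Add1,r1:Mul2,r2:1,r3:4,r4:6
cycle 7: CDB Mul1=12; issue MUL r0<-Mul1 // r0:Mul1,r1:Mul2,r2:1,r3:4,r4:6
cycle 8: CDB Add1=8; stall // r0:Mul1,r1:Mul2,r2:1,r3:4,r4:6
cycle 9: stall // r0:Mul1,r1:Mul2,r2:1,r3:4,r4:6
cycle 10: stall // r0:Mul1,r1:Mul2,r2:1,r3:4,r4:6
cycle 11: stall // r0:Mul1,r1:Mul2,r2:1,r3:4,r4:6
cycle 12: CDB Mul2=48; issue MUL r0<-Mul2 // r0:Mul2,r1:48,r2:1,r3:4,r4:6
cycle 13: CDB Mul1=48; issue ADD r3<-Add1 // r0:Mul2,r1:48,r2:1,r3:Add1,r4:6
cycle 14: - // r0:Mul2,r1:48,r2:1,r3:Add1,r4:6
cycle 15: CDB Add1=10 // r0:Mul2,r1:48,r2:1,r3:10,r4:6
cycle 16: - // r0:Mul2,r1:48,r2:1,r3:10,r4:6
cycle 17: - // r0:Mul2,r1:48,r2:1,r3:10,r4:6
cycle 18: CDB Mul2=2304 // r0:2304,r1:48,r2:1,r3:10,r4:6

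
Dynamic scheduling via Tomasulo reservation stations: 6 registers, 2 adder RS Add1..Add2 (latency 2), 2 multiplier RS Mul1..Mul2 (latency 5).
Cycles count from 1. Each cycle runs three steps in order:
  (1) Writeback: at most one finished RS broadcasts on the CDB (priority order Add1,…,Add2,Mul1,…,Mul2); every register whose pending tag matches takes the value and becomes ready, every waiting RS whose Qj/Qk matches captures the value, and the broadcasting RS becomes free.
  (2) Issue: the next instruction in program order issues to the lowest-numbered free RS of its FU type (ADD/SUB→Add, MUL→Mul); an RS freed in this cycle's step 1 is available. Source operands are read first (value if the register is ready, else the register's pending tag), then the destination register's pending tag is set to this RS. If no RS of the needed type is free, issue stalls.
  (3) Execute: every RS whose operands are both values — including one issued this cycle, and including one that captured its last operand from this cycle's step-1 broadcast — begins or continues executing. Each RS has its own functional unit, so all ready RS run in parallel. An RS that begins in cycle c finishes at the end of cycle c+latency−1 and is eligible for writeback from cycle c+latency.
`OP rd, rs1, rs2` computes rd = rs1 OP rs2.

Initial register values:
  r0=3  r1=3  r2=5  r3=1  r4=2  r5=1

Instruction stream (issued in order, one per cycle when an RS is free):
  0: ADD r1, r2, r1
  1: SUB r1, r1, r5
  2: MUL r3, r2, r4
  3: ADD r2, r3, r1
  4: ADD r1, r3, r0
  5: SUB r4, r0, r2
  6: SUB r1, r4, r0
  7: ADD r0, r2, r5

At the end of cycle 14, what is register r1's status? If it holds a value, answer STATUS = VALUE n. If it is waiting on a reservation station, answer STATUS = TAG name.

  c1: issue ADD r1<-Add1  regs: r0:3,r1:Add1,r2:5,r3:1,r4:2,r5:1
  c2: issue SUB r1<-Add2  regs: r0:3,r1:Add2,r2:5,r3:1,r4:2,r5:1
  c3: CDB Add1=8; issue MUL r3<-Mul1  regs: r0:3,r1:Add2,r2:5,r3:Mul1,r4:2,r5:1
  c4: issue ADD r2<-Add1  regs: r0:3,r1:Add2,r2:Add1,r3:Mul1,r4:2,r5:1
  c5: CDB Add2=7; issue ADD r1<-Add2  regs: r0:3,r1:Add2,r2:Add1,r3:Mul1,r4:2,r5:1
  c6: stall  regs: r0:3,r1:Add2,r2:Add1,r3:Mul1,r4:2,r5:1
  c7: stall  regs: r0:3,r1:Add2,r2:Add1,r3:Mul1,r4:2,r5:1
  c8: CDB Mul1=10; stall  regs: r0:3,r1:Add2,r2:Add1,r3:10,r4:2,r5:1
  c9: stall  regs: r0:3,r1:Add2,r2:Add1,r3:10,r4:2,r5:1
  c10: CDB Add1=17; issue SUB r4<-Add1  regs: r0:3,r1:Add2,r2:17,r3:10,r4:Add1,r5:1
  c11: CDB Add2=13; issue SUB r1<-Add2  regs: r0:3,r1:Add2,r2:17,r3:10,r4:Add1,r5:1
  c12: CDB Add1=-14; issue ADD r0<-Add1  regs: r0:Add1,r1:Add2,r2:17,r3:10,r4:-14,r5:1
  c13: -  regs: r0:Add1,r1:Add2,r2:17,r3:10,r4:-14,r5:1
  c14: CDB Add1=18  regs: r0:18,r1:Add2,r2:17,r3:10,r4:-14,r5:1

STATUS = TAG Add2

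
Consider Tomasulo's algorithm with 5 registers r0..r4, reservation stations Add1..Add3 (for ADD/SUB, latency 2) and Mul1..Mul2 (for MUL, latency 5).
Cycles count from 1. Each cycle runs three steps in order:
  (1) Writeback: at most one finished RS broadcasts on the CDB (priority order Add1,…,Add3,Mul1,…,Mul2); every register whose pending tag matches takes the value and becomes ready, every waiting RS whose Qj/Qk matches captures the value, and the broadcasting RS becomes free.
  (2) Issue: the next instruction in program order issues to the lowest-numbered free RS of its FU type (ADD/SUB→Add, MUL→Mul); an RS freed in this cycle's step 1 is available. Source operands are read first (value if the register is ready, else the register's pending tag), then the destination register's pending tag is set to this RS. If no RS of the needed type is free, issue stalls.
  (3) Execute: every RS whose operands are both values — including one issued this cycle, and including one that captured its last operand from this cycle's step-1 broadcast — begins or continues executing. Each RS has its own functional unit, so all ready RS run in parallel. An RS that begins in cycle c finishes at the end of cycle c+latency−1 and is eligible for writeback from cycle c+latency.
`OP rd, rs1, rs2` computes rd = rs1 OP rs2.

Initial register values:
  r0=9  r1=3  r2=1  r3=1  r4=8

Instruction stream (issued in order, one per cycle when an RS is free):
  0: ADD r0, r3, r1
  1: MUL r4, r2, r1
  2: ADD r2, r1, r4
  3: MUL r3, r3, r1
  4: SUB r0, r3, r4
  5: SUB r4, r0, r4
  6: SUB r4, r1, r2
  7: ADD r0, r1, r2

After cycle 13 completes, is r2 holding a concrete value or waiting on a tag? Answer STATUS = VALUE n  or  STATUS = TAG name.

STATUS = VALUE 6

  c1: issue ADD r0<-Add1  regs: r0:Add1,r1:3,r2:1,r3:1,r4:8
  c2: issue MUL r4<-Mul1  regs: r0:Add1,r1:3,r2:1,r3:1,r4:Mul1
  c3: CDB Add1=4; issue ADD r2<-Add1  regs: r0:4,r1:3,r2:Add1,r3:1,r4:Mul1
  c4: issue MUL r3<-Mul2  regs: r0:4,r1:3,r2:Add1,r3:Mul2,r4:Mul1
  c5: issue SUB r0<-Add2  regs: r0:Add2,r1:3,r2:Add1,r3:Mul2,r4:Mul1
  c6: issue SUB r4<-Add3  regs: r0:Add2,r1:3,r2:Add1,r3:Mul2,r4:Add3
  c7: CDB Mul1=3; stall  regs: r0:Add2,r1:3,r2:Add1,r3:Mul2,r4:Add3
  c8: stall  regs: r0:Add2,r1:3,r2:Add1,r3:Mul2,r4:Add3
  c9: CDB Add1=6; issue SUB r4<-Add1  regs: r0:Add2,r1:3,r2:6,r3:Mul2,r4:Add1
  c10: CDB Mul2=3; stall  regs: r0:Add2,r1:3,r2:6,r3:3,r4:Add1
  c11: CDB Add1=-3; issue ADD r0<-Add1  regs: r0:Add1,r1:3,r2:6,r3:3,r4:-3
  c12: CDB Add2=0  regs: r0:Add1,r1:3,r2:6,r3:3,r4:-3
  c13: CDB Add1=9  regs: r0:9,r1:3,r2:6,r3:3,r4:-3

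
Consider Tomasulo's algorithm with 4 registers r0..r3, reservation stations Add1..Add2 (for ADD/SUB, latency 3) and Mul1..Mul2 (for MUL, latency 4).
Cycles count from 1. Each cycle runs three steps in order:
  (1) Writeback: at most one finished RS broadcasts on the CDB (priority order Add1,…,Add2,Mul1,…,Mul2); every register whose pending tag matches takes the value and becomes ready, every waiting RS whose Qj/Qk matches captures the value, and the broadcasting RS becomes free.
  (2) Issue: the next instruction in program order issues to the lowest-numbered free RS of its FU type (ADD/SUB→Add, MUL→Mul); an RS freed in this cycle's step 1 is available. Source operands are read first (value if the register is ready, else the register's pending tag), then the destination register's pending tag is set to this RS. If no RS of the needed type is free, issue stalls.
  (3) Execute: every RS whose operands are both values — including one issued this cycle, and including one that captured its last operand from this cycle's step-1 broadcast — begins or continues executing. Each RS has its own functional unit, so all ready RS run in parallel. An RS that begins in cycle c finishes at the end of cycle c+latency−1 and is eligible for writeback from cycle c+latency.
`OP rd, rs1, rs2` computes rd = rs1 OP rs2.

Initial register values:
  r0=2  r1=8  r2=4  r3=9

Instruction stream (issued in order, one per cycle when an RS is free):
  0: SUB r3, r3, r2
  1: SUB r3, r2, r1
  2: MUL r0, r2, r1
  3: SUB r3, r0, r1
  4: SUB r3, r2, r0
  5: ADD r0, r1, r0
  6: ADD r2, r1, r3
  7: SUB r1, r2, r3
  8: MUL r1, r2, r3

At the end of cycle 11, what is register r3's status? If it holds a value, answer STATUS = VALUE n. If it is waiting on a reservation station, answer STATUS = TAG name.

STATUS = VALUE -28

  c1: issue SUB r3<-Add1  regs: r0:2,r1:8,r2:4,r3:Add1
  c2: issue SUB r3<-Add2  regs: r0:2,r1:8,r2:4,r3:Add2
  c3: issue MUL r0<-Mul1  regs: r0:Mul1,r1:8,r2:4,r3:Add2
  c4: CDB Add1=5; issue SUB r3<-Add1  regs: r0:Mul1,r1:8,r2:4,r3:Add1
  c5: CDB Add2=-4; issue SUB r3<-Add2  regs: r0:Mul1,r1:8,r2:4,r3:Add2
  c6: stall  regs: r0:Mul1,r1:8,r2:4,r3:Add2
  c7: CDB Mul1=32; stall  regs: r0:32,r1:8,r2:4,r3:Add2
  c8: stall  regs: r0:32,r1:8,r2:4,r3:Add2
  c9: stall  regs: r0:32,r1:8,r2:4,r3:Add2
  c10: CDB Add1=24; issue ADD r0<-Add1  regs: r0:Add1,r1:8,r2:4,r3:Add2
  c11: CDB Add2=-28; issue ADD r2<-Add2  regs: r0:Add1,r1:8,r2:Add2,r3:-28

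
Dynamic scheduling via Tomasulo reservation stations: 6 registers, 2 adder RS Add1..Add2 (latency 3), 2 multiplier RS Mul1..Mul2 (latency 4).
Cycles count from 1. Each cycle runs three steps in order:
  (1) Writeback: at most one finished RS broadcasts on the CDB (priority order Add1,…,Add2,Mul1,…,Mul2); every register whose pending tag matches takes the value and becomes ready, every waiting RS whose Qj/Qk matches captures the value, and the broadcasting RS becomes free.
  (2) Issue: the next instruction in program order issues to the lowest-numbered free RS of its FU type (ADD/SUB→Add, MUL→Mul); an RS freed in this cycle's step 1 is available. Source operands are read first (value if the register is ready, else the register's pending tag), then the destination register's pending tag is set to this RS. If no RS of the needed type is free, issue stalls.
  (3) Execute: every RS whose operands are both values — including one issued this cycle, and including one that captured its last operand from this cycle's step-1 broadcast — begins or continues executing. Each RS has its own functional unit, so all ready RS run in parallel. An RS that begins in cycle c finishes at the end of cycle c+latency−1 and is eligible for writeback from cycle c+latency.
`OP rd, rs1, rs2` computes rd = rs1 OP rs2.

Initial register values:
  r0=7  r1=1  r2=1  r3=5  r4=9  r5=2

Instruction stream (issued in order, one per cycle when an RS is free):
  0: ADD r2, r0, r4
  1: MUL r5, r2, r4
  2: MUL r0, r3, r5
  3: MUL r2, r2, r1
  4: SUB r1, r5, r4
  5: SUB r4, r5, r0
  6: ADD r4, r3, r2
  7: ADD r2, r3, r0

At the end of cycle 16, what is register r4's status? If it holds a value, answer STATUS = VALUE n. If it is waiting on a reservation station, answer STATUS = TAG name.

cycle 1: issue ADD r2<-Add1 // r0:7,r1:1,r2:Add1,r3:5,r4:9,r5:2
cycle 2: issue MUL r5<-Mul1 // r0:7,r1:1,r2:Add1,r3:5,r4:9,r5:Mul1
cycle 3: issue MUL r0<-Mul2 // r0:Mul2,r1:1,r2:Add1,r3:5,r4:9,r5:Mul1
cycle 4: CDB Add1=16; stall // r0:Mul2,r1:1,r2:16,r3:5,r4:9,r5:Mul1
cycle 5: stall // r0:Mul2,r1:1,r2:16,r3:5,r4:9,r5:Mul1
cycle 6: stall // r0:Mul2,r1:1,r2:16,r3:5,r4:9,r5:Mul1
cycle 7: stall // r0:Mul2,r1:1,r2:16,r3:5,r4:9,r5:Mul1
cycle 8: CDB Mul1=144; issue MUL r2<-Mul1 // r0:Mul2,r1:1,r2:Mul1,r3:5,r4:9,r5:144
cycle 9: issue SUB r1<-Add1 // r0:Mul2,r1:Add1,r2:Mul1,r3:5,r4:9,r5:144
cycle 10: issue SUB r4<-Add2 // r0:Mul2,r1:Add1,r2:Mul1,r3:5,r4:Add2,r5:144
cycle 11: stall // r0:Mul2,r1:Add1,r2:Mul1,r3:5,r4:Add2,r5:144
cycle 12: CDB Add1=135; issue ADD r4<-Add1 // r0:Mul2,r1:135,r2:Mul1,r3:5,r4:Add1,r5:144
cycle 13: CDB Mul1=16; stall // r0:Mul2,r1:135,r2:16,r3:5,r4:Add1,r5:144
cycle 14: CDB Mul2=720; stall // r0:720,r1:135,r2:16,r3:5,r4:Add1,r5:144
cycle 15: stall // r0:720,r1:135,r2:16,r3:5,r4:Add1,r5:144
cycle 16: CDB Add1=21; issue ADD r2<-Add1 // r0:720,r1:135,r2:Add1,r3:5,r4:21,r5:144

STATUS = VALUE 21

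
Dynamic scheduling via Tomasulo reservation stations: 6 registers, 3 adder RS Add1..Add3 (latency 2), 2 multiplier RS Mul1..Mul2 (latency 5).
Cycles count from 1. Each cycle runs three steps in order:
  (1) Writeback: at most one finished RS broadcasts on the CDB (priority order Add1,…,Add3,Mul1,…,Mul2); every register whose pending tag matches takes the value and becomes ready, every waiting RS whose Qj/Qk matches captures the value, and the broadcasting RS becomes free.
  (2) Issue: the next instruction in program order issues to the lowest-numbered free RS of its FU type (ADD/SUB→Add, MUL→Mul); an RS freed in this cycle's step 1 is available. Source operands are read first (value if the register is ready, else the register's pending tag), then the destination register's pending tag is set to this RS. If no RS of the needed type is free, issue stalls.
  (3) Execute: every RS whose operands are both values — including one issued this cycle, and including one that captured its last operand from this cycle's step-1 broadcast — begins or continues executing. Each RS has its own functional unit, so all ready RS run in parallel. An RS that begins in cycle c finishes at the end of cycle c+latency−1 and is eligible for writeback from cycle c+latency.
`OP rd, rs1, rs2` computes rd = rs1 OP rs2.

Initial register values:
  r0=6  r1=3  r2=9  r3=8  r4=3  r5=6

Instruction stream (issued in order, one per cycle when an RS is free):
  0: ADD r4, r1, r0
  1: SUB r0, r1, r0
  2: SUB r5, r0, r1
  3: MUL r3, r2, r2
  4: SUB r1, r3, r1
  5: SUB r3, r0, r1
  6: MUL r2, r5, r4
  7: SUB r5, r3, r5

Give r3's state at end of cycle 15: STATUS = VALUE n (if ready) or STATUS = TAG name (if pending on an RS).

STATUS = VALUE -81

  c1: issue ADD r4<-Add1  regs: r0:6,r1:3,r2:9,r3:8,r4:Add1,r5:6
  c2: issue SUB r0<-Add2  regs: r0:Add2,r1:3,r2:9,r3:8,r4:Add1,r5:6
  c3: CDB Add1=9; issue SUB r5<-Add1  regs: r0:Add2,r1:3,r2:9,r3:8,r4:9,r5:Add1
  c4: CDB Add2=-3; issue MUL r3<-Mul1  regs: r0:-3,r1:3,r2:9,r3:Mul1,r4:9,r5:Add1
  c5: issue SUB r1<-Add2  regs: r0:-3,r1:Add2,r2:9,r3:Mul1,r4:9,r5:Add1
  c6: CDB Add1=-6; issue SUB r3<-Add1  regs: r0:-3,r1:Add2,r2:9,r3:Add1,r4:9,r5:-6
  c7: issue MUL r2<-Mul2  regs: r0:-3,r1:Add2,r2:Mul2,r3:Add1,r4:9,r5:-6
  c8: issue SUB r5<-Add3  regs: r0:-3,r1:Add2,r2:Mul2,r3:Add1,r4:9,r5:Add3
  c9: CDB Mul1=81  regs: r0:-3,r1:Add2,r2:Mul2,r3:Add1,r4:9,r5:Add3
  c10: -  regs: r0:-3,r1:Add2,r2:Mul2,r3:Add1,r4:9,r5:Add3
  c11: CDB Add2=78  regs: r0:-3,r1:78,r2:Mul2,r3:Add1,r4:9,r5:Add3
  c12: CDB Mul2=-54  regs: r0:-3,r1:78,r2:-54,r3:Add1,r4:9,r5:Add3
  c13: CDB Add1=-81  regs: r0:-3,r1:78,r2:-54,r3:-81,r4:9,r5:Add3
  c14: -  regs: r0:-3,r1:78,r2:-54,r3:-81,r4:9,r5:Add3
  c15: CDB Add3=-75  regs: r0:-3,r1:78,r2:-54,r3:-81,r4:9,r5:-75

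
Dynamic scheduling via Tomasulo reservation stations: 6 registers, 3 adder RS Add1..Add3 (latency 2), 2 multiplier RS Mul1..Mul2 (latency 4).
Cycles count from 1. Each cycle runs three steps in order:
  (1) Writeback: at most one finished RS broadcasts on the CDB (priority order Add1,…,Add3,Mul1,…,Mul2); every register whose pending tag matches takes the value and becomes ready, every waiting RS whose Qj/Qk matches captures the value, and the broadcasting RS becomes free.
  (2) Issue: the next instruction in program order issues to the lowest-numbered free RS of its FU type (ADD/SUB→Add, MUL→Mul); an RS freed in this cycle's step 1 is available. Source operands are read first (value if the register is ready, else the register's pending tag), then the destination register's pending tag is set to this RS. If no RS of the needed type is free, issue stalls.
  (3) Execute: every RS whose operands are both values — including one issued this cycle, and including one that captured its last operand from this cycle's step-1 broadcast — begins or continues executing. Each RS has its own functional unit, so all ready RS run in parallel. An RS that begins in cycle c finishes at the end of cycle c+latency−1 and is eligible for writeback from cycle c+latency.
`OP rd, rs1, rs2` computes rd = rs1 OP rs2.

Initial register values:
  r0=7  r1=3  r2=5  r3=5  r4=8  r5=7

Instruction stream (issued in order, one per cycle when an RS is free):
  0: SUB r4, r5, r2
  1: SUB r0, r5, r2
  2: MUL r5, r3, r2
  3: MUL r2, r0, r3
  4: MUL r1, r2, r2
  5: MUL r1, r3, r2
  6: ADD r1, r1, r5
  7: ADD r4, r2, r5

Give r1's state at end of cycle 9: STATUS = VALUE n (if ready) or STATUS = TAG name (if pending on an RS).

STATUS = TAG Add1

cycle 1: issue SUB r4<-Add1 // r0:7,r1:3,r2:5,r3:5,r4:Add1,r5:7
cycle 2: issue SUB r0<-Add2 // r0:Add2,r1:3,r2:5,r3:5,r4:Add1,r5:7
cycle 3: CDB Add1=2; issue MUL r5<-Mul1 // r0:Add2,r1:3,r2:5,r3:5,r4:2,r5:Mul1
cycle 4: CDB Add2=2; issue MUL r2<-Mul2 // r0:2,r1:3,r2:Mul2,r3:5,r4:2,r5:Mul1
cycle 5: stall // r0:2,r1:3,r2:Mul2,r3:5,r4:2,r5:Mul1
cycle 6: stall // r0:2,r1:3,r2:Mul2,r3:5,r4:2,r5:Mul1
cycle 7: CDB Mul1=25; issue MUL r1<-Mul1 // r0:2,r1:Mul1,r2:Mul2,r3:5,r4:2,r5:25
cycle 8: CDB Mul2=10; issue MUL r1<-Mul2 // r0:2,r1:Mul2,r2:10,r3:5,r4:2,r5:25
cycle 9: issue ADD r1<-Add1 // r0:2,r1:Add1,r2:10,r3:5,r4:2,r5:25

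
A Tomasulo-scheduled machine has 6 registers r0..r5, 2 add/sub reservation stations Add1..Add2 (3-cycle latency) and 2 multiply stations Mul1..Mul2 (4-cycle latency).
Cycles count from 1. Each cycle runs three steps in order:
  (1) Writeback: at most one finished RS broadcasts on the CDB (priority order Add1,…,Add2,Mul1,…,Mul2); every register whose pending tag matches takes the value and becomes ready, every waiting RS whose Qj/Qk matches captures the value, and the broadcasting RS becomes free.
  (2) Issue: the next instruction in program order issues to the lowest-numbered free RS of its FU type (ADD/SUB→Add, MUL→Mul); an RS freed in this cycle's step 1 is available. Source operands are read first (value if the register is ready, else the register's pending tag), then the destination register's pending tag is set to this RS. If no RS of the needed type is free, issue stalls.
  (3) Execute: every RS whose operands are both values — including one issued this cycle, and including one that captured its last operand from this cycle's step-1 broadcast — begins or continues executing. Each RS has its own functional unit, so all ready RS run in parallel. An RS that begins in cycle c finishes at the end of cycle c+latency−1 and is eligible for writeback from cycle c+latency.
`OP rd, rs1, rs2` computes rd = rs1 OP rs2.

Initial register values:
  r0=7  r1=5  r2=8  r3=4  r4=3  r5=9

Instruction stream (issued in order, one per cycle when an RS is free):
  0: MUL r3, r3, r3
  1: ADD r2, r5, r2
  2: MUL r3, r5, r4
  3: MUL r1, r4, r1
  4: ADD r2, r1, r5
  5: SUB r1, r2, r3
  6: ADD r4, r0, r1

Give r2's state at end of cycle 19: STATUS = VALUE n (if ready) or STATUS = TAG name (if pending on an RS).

cycle 1: issue MUL r3<-Mul1 // r0:7,r1:5,r2:8,r3:Mul1,r4:3,r5:9
cycle 2: issue ADD r2<-Add1 // r0:7,r1:5,r2:Add1,r3:Mul1,r4:3,r5:9
cycle 3: issue MUL r3<-Mul2 // r0:7,r1:5,r2:Add1,r3:Mul2,r4:3,r5:9
cycle 4: stall // r0:7,r1:5,r2:Add1,r3:Mul2,r4:3,r5:9
cycle 5: CDB Add1=17; stall // r0:7,r1:5,r2:17,r3:Mul2,r4:3,r5:9
cycle 6: CDB Mul1=16; issue MUL r1<-Mul1 // r0:7,r1:Mul1,r2:17,r3:Mul2,r4:3,r5:9
cycle 7: CDB Mul2=27; issue ADD r2<-Add1 // r0:7,r1:Mul1,r2:Add1,r3:27,r4:3,r5:9
cycle 8: issue SUB r1<-Add2 // r0:7,r1:Add2,r2:Add1,r3:27,r4:3,r5:9
cycle 9: stall // r0:7,r1:Add2,r2:Add1,r3:27,r4:3,r5:9
cycle 10: CDB Mul1=15; stall // r0:7,r1:Add2,r2:Add1,r3:27,r4:3,r5:9
cycle 11: stall // r0:7,r1:Add2,r2:Add1,r3:27,r4:3,r5:9
cycle 12: stall // r0:7,r1:Add2,r2:Add1,r3:27,r4:3,r5:9
cycle 13: CDB Add1=24; issue ADD r4<-Add1 // r0:7,r1:Add2,r2:24,r3:27,r4:Add1,r5:9
cycle 14: - // r0:7,r1:Add2,r2:24,r3:27,r4:Add1,r5:9
cycle 15: - // r0:7,r1:Add2,r2:24,r3:27,r4:Add1,r5:9
cycle 16: CDB Add2=-3 // r0:7,r1:-3,r2:24,r3:27,r4:Add1,r5:9
cycle 17: - // r0:7,r1:-3,r2:24,r3:27,r4:Add1,r5:9
cycle 18: - // r0:7,r1:-3,r2:24,r3:27,r4:Add1,r5:9
cycle 19: CDB Add1=4 // r0:7,r1:-3,r2:24,r3:27,r4:4,r5:9

STATUS = VALUE 24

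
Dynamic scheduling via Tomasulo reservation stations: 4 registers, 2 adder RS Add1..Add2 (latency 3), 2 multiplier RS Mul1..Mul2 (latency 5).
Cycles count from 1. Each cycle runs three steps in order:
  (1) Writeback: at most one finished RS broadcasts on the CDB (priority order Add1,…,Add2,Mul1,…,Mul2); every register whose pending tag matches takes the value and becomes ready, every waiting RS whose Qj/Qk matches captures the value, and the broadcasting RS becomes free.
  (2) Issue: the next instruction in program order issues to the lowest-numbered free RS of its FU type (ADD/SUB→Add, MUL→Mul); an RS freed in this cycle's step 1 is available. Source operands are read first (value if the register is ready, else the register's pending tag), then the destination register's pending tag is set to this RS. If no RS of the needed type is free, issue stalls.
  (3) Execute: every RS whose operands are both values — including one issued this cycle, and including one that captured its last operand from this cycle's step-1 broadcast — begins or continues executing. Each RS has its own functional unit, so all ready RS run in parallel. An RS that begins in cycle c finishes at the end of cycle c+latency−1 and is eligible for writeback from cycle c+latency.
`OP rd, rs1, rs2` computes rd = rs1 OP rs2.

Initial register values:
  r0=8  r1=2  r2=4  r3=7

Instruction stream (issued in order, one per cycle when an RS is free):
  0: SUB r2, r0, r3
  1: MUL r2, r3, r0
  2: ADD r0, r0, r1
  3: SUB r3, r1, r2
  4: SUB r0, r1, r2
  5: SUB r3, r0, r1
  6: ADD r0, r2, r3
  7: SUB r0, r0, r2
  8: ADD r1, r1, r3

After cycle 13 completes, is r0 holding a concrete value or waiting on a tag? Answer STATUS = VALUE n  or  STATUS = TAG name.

STATUS = TAG Add2

c1: issue SUB r2<-Add1 | r0:8,r1:2,r2:Add1,r3:7
c2: issue MUL r2<-Mul1 | r0:8,r1:2,r2:Mul1,r3:7
c3: issue ADD r0<-Add2 | r0:Add2,r1:2,r2:Mul1,r3:7
c4: CDB Add1=1; issue SUB r3<-Add1 | r0:Add2,r1:2,r2:Mul1,r3:Add1
c5: stall | r0:Add2,r1:2,r2:Mul1,r3:Add1
c6: CDB Add2=10; issue SUB r0<-Add2 | r0:Add2,r1:2,r2:Mul1,r3:Add1
c7: CDB Mul1=56; stall | r0:Add2,r1:2,r2:56,r3:Add1
c8: stall | r0:Add2,r1:2,r2:56,r3:Add1
c9: stall | r0:Add2,r1:2,r2:56,r3:Add1
c10: CDB Add1=-54; issue SUB r3<-Add1 | r0:Add2,r1:2,r2:56,r3:Add1
c11: CDB Add2=-54; issue ADD r0<-Add2 | r0:Add2,r1:2,r2:56,r3:Add1
c12: stall | r0:Add2,r1:2,r2:56,r3:Add1
c13: stall | r0:Add2,r1:2,r2:56,r3:Add1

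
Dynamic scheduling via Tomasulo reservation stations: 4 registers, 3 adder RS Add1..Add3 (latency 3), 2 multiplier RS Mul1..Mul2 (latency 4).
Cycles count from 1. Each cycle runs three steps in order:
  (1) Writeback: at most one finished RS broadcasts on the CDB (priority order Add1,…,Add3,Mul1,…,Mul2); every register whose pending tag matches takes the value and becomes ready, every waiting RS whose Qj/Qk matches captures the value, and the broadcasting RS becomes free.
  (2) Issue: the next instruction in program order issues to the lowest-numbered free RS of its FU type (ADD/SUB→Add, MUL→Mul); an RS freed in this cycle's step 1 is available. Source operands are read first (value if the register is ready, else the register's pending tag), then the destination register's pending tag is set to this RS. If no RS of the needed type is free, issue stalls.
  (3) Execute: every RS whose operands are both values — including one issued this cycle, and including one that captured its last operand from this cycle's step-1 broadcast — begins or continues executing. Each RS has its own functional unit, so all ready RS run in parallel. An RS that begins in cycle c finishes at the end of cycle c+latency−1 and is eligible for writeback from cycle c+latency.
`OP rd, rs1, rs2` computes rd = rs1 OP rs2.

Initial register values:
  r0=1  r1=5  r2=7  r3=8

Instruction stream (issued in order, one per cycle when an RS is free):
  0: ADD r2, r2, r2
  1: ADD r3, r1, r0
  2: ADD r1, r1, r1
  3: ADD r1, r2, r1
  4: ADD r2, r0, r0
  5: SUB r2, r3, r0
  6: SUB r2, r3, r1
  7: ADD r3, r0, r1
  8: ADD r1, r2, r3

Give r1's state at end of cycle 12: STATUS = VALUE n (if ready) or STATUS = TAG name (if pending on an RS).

STATUS = TAG Add3

c1: issue ADD r2<-Add1 | r0:1,r1:5,r2:Add1,r3:8
c2: issue ADD r3<-Add2 | r0:1,r1:5,r2:Add1,r3:Add2
c3: issue ADD r1<-Add3 | r0:1,r1:Add3,r2:Add1,r3:Add2
c4: CDB Add1=14; issue ADD r1<-Add1 | r0:1,r1:Add1,r2:14,r3:Add2
c5: CDB Add2=6; issue ADD r2<-Add2 | r0:1,r1:Add1,r2:Add2,r3:6
c6: CDB Add3=10; issue SUB r2<-Add3 | r0:1,r1:Add1,r2:Add3,r3:6
c7: stall | r0:1,r1:Add1,r2:Add3,r3:6
c8: CDB Add2=2; issue SUB r2<-Add2 | r0:1,r1:Add1,r2:Add2,r3:6
c9: CDB Add1=24; issue ADD r3<-Add1 | r0:1,r1:24,r2:Add2,r3:Add1
c10: CDB Add3=5; issue ADD r1<-Add3 | r0:1,r1:Add3,r2:Add2,r3:Add1
c11: - | r0:1,r1:Add3,r2:Add2,r3:Add1
c12: CDB Add1=25 | r0:1,r1:Add3,r2:Add2,r3:25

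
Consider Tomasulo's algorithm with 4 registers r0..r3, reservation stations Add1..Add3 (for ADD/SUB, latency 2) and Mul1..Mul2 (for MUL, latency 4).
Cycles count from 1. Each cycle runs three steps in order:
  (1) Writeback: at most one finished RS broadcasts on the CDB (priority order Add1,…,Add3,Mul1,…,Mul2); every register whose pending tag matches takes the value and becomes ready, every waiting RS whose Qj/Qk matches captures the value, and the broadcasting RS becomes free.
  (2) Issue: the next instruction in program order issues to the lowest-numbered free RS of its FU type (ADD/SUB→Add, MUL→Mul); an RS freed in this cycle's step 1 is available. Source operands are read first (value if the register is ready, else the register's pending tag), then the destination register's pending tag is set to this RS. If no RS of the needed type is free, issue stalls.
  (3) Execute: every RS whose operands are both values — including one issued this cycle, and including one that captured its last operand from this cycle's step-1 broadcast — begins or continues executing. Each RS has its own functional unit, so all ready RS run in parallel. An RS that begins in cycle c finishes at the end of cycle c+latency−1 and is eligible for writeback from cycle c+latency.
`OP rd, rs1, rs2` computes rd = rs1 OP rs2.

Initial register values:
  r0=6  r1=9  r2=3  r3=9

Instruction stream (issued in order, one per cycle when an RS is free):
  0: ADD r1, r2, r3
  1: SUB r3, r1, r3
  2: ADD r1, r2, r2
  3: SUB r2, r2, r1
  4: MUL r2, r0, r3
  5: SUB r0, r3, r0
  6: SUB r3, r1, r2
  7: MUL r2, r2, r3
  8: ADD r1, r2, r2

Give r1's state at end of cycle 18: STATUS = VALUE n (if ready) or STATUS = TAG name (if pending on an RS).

cycle 1: issue ADD r1<-Add1 // r0:6,r1:Add1,r2:3,r3:9
cycle 2: issue SUB r3<-Add2 // r0:6,r1:Add1,r2:3,r3:Add2
cycle 3: CDB Add1=12; issue ADD r1<-Add1 // r0:6,r1:Add1,r2:3,r3:Add2
cycle 4: issue SUB r2<-Add3 // r0:6,r1:Add1,r2:Add3,r3:Add2
cycle 5: CDB Add1=6; issue MUL r2<-Mul1 // r0:6,r1:6,r2:Mul1,r3:Add2
cycle 6: CDB Add2=3; issue SUB r0<-Add1 // r0:Add1,r1:6,r2:Mul1,r3:3
cycle 7: CDB Add3=-3; issue SUB r3<-Add2 // r0:Add1,r1:6,r2:Mul1,r3:Add2
cycle 8: CDB Add1=-3; issue MUL r2<-Mul2 // r0:-3,r1:6,r2:Mul2,r3:Add2
cycle 9: issue ADD r1<-Add1 // r0:-3,r1:Add1,r2:Mul2,r3:Add2
cycle 10: CDB Mul1=18 // r0:-3,r1:Add1,r2:Mul2,r3:Add2
cycle 11: - // r0:-3,r1:Add1,r2:Mul2,r3:Add2
cycle 12: CDB Add2=-12 // r0:-3,r1:Add1,r2:Mul2,r3:-12
cycle 13: - // r0:-3,r1:Add1,r2:Mul2,r3:-12
cycle 14: - // r0:-3,r1:Add1,r2:Mul2,r3:-12
cycle 15: - // r0:-3,r1:Add1,r2:Mul2,r3:-12
cycle 16: CDB Mul2=-216 // r0:-3,r1:Add1,r2:-216,r3:-12
cycle 17: - // r0:-3,r1:Add1,r2:-216,r3:-12
cycle 18: CDB Add1=-432 // r0:-3,r1:-432,r2:-216,r3:-12

STATUS = VALUE -432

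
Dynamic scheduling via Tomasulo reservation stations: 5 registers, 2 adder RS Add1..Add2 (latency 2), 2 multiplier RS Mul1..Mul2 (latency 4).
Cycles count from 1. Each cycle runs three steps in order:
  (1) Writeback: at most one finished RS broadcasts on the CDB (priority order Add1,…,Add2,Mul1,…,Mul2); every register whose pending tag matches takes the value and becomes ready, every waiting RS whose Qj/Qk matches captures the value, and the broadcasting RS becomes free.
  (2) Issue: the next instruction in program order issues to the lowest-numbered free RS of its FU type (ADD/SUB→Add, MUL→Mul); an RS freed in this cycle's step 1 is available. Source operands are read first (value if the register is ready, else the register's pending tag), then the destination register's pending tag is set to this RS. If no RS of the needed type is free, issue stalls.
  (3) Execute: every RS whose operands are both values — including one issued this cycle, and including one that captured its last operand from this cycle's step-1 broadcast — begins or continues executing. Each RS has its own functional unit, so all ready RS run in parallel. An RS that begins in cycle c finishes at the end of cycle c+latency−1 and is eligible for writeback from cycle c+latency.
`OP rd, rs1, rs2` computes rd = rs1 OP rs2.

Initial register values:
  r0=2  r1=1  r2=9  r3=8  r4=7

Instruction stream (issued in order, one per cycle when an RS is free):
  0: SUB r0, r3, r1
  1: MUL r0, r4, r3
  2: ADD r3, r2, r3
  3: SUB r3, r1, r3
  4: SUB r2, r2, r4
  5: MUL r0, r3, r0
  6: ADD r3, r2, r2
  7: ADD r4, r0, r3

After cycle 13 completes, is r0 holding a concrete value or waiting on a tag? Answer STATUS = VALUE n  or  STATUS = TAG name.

cycle 1: issue SUB r0<-Add1 // r0:Add1,r1:1,r2:9,r3:8,r4:7
cycle 2: issue MUL r0<-Mul1 // r0:Mul1,r1:1,r2:9,r3:8,r4:7
cycle 3: CDB Add1=7; issue ADD r3<-Add1 // r0:Mul1,r1:1,r2:9,r3:Add1,r4:7
cycle 4: issue SUB r3<-Add2 // r0:Mul1,r1:1,r2:9,r3:Add2,r4:7
cycle 5: CDB Add1=17; issue SUB r2<-Add1 // r0:Mul1,r1:1,r2:Add1,r3:Add2,r4:7
cycle 6: CDB Mul1=56; issue MUL r0<-Mul1 // r0:Mul1,r1:1,r2:Add1,r3:Add2,r4:7
cycle 7: CDB Add1=2; issue ADD r3<-Add1 // r0:Mul1,r1:1,r2:2,r3:Add1,r4:7
cycle 8: CDB Add2=-16; issue ADD r4<-Add2 // r0:Mul1,r1:1,r2:2,r3:Add1,r4:Add2
cycle 9: CDB Add1=4 // r0:Mul1,r1:1,r2:2,r3:4,r4:Add2
cycle 10: - // r0:Mul1,r1:1,r2:2,r3:4,r4:Add2
cycle 11: - // r0:Mul1,r1:1,r2:2,r3:4,r4:Add2
cycle 12: CDB Mul1=-896 // r0:-896,r1:1,r2:2,r3:4,r4:Add2
cycle 13: - // r0:-896,r1:1,r2:2,r3:4,r4:Add2

STATUS = VALUE -896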